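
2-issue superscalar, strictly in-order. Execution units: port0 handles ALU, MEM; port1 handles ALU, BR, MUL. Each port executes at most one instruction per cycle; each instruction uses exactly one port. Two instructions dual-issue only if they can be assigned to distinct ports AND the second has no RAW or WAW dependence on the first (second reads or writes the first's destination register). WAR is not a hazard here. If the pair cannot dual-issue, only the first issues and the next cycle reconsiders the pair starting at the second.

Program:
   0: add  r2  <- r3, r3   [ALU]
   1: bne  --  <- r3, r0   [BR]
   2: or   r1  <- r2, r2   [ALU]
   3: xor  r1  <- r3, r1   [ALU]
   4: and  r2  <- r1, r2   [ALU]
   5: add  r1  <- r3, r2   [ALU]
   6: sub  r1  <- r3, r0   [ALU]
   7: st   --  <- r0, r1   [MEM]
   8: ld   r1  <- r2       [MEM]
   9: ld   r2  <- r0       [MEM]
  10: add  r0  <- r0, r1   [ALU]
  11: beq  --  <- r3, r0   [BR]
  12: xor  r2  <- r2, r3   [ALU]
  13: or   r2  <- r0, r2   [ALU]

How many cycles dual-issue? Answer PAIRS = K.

PAIRS = 3

c0: i0+i1 add.ALU bne.BR  2-wide
c1: i2 or.ALU  RAW+WAW r1
c2: i3 xor.ALU  RAW r1
c3: i4 and.ALU  RAW r2
c4: i5 add.ALU  WAW r1
c5: i6 sub.ALU  RAW r1
c6: i7 st.MEM  no-port MEM/MEM
c7: i8 ld.MEM  no-port MEM/MEM
c8: i9+i10 ld.MEM add.ALU  2-wide
c9: i11+i12 beq.BR xor.ALU  2-wide
c10: i13 or.ALU  tail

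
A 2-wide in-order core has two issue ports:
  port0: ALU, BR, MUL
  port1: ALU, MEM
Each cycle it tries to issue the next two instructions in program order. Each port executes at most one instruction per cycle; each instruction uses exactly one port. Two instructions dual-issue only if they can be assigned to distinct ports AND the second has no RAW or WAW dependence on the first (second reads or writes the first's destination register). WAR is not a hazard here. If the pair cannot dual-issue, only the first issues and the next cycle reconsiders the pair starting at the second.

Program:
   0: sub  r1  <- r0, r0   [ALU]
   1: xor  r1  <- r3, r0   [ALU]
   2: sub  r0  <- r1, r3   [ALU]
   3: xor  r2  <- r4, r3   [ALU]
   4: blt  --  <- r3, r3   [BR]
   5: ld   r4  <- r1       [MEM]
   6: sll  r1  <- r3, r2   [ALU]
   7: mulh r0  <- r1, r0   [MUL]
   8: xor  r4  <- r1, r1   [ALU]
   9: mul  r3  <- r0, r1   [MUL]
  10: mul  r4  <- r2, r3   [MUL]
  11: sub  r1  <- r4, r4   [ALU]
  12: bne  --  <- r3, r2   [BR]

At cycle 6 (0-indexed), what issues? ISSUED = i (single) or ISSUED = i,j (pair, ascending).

ISSUED = 9

t=0 i0:sub.ALU ; WAW r1
t=1 i1:xor.ALU ; RAW r1
t=2 i2,i3:sub.ALU;xor.ALU ; 2-wide
t=3 i4,i5:blt.BR;ld.MEM ; 2-wide
t=4 i6:sll.ALU ; RAW r1
t=5 i7,i8:mulh.MUL;xor.ALU ; 2-wide
t=6 i9:mul.MUL ; no-port MUL/MUL
t=7 i10:mul.MUL ; RAW r4
t=8 i11,i12:sub.ALU;bne.BR ; 2-wide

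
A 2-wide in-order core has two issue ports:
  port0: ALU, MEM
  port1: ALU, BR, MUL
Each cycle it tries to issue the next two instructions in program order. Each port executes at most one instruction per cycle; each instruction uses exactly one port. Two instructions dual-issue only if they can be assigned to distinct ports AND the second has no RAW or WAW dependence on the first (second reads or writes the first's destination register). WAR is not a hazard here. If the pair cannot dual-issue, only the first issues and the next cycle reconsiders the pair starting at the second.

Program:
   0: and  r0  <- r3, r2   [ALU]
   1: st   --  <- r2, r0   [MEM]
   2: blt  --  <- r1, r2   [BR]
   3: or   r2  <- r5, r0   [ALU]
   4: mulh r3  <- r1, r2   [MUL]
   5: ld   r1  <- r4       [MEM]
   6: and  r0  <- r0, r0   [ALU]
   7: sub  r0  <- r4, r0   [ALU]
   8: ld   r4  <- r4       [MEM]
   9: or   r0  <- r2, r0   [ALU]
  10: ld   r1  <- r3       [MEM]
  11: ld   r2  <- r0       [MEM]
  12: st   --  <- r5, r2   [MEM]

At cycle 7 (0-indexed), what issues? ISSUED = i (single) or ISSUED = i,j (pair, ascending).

ISSUED = 11

c0: i0 and  RAW r0
c1: i1/i2 st/blt  dual
c2: i3 or  RAW r2
c3: i4/i5 mulh/ld  dual
c4: i6 and  RAW+WAW r0
c5: i7/i8 sub/ld  dual
c6: i9/i10 or/ld  dual
c7: i11 ld  no-port MEM/MEM
c8: i12 st  tail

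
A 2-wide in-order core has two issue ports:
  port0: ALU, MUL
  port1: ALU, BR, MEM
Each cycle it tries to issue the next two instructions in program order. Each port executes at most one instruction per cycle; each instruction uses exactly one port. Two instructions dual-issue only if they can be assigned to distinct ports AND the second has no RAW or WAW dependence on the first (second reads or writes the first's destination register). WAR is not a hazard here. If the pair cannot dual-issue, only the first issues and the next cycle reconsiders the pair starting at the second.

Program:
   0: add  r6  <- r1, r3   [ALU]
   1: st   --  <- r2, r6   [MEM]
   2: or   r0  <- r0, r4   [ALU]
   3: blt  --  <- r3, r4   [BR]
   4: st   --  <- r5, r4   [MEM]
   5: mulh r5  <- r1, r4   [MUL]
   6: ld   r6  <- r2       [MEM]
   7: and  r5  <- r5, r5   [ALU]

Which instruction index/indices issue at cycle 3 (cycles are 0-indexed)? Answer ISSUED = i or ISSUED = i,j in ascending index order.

ISSUED = 4,5

t=0 i0:add ; RAW r6
t=1 i1,i2:st/or ; 2-wide
t=2 i3:blt ; no-port BR/MEM
t=3 i4,i5:st/mulh ; 2-wide
t=4 i6,i7:ld/and ; 2-wide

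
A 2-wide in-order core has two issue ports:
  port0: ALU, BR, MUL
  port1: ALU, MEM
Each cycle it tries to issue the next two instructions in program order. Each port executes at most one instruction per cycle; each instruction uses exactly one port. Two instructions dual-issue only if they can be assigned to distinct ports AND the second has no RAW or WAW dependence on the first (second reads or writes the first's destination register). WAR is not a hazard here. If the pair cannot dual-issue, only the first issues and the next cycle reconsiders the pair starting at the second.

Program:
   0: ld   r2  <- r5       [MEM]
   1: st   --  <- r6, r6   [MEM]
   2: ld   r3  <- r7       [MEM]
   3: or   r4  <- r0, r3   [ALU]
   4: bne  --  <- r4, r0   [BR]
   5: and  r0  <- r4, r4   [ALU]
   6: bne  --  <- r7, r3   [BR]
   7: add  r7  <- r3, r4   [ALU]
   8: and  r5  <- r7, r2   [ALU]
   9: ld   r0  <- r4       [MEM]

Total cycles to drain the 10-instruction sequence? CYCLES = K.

t=0 i0:ld ; no-port MEM/MEM
t=1 i1:st ; no-port MEM/MEM
t=2 i2:ld ; RAW r3
t=3 i3:or ; RAW r4
t=4 i4+i5:bne and ; 2-wide
t=5 i6+i7:bne add ; 2-wide
t=6 i8+i9:and ld ; 2-wide

CYCLES = 7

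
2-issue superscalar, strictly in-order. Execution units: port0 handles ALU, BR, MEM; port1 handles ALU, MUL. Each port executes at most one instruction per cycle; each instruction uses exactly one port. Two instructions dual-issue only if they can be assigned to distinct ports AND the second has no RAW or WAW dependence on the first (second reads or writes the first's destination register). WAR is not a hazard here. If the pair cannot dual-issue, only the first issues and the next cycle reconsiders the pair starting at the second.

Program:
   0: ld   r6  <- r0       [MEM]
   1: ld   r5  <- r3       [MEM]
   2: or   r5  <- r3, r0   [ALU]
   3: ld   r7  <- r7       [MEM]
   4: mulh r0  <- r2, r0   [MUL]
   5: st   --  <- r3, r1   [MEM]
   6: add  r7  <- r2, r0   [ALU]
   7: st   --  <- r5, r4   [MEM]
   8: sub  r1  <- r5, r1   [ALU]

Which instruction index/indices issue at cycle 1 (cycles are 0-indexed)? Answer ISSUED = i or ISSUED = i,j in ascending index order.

0. ld @i0  | no-port MEM/MEM
1. ld @i1  | WAW r5
2. or+ld @i2,i3  | pair
3. mulh+st @i4,i5  | pair
4. add+st @i6,i7  | pair
5. sub @i8  | tail

ISSUED = 1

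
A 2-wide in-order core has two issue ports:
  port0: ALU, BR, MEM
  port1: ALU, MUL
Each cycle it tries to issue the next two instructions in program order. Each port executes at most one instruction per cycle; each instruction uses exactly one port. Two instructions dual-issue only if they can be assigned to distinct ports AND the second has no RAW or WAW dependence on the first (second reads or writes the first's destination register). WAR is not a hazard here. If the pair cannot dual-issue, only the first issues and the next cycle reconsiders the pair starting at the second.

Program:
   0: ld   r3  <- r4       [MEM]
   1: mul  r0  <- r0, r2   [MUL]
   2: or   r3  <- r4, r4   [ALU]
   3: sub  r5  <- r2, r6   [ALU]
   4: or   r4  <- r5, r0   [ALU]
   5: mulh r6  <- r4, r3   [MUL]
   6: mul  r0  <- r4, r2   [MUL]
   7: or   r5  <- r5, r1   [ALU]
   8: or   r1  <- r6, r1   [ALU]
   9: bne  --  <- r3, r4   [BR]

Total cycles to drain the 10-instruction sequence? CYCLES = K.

  cy0 -> i0&i1 (ld;mul) 2-wide
  cy1 -> i2&i3 (or;sub) 2-wide
  cy2 -> i4 (or) RAW r4
  cy3 -> i5 (mulh) no-port MUL/MUL
  cy4 -> i6&i7 (mul;or) 2-wide
  cy5 -> i8&i9 (or;bne) 2-wide

CYCLES = 6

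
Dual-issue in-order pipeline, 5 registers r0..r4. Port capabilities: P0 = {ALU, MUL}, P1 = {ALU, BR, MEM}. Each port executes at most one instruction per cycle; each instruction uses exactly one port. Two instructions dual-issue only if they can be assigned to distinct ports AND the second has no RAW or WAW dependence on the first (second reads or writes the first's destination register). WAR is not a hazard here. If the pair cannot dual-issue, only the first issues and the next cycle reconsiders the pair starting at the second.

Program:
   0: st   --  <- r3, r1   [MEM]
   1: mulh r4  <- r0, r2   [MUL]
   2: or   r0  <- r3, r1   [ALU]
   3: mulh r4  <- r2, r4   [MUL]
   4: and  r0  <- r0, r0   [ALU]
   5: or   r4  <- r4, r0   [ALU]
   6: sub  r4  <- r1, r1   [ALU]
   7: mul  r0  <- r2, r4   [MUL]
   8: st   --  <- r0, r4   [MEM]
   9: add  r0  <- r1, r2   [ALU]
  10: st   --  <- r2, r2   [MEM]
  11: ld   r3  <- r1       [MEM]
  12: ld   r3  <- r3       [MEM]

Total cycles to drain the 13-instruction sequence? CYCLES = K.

CYCLES = 10

  cy0 -> i0,i1 (st.MEM/mulh.MUL) dual
  cy1 -> i2,i3 (or.ALU/mulh.MUL) dual
  cy2 -> i4 (and.ALU) RAW r0
  cy3 -> i5 (or.ALU) WAW r4
  cy4 -> i6 (sub.ALU) RAW r4
  cy5 -> i7 (mul.MUL) RAW r0
  cy6 -> i8,i9 (st.MEM/add.ALU) dual
  cy7 -> i10 (st.MEM) no-port MEM/MEM
  cy8 -> i11 (ld.MEM) no-port MEM/MEM
  cy9 -> i12 (ld.MEM) tail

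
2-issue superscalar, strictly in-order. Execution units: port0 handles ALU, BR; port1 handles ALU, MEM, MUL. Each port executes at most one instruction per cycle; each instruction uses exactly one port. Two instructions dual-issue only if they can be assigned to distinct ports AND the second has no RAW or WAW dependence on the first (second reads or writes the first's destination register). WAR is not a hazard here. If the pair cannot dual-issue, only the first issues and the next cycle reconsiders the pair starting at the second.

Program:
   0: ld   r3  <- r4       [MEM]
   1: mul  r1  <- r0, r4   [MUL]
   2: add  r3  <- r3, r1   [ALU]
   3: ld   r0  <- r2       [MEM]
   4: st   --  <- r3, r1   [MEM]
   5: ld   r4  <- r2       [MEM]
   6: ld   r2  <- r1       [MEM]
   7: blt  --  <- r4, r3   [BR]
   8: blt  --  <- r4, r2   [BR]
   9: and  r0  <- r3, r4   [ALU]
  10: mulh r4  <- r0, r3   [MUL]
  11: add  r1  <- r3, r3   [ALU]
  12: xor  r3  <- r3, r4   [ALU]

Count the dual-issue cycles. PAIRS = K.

t=0 i0:ld.MEM ; no-port MEM/MUL
t=1 i1:mul.MUL ; RAW r1
t=2 i2+i3:add.ALU+ld.MEM ; dual
t=3 i4:st.MEM ; no-port MEM/MEM
t=4 i5:ld.MEM ; no-port MEM/MEM
t=5 i6+i7:ld.MEM+blt.BR ; dual
t=6 i8+i9:blt.BR+and.ALU ; dual
t=7 i10+i11:mulh.MUL+add.ALU ; dual
t=8 i12:xor.ALU ; tail

PAIRS = 4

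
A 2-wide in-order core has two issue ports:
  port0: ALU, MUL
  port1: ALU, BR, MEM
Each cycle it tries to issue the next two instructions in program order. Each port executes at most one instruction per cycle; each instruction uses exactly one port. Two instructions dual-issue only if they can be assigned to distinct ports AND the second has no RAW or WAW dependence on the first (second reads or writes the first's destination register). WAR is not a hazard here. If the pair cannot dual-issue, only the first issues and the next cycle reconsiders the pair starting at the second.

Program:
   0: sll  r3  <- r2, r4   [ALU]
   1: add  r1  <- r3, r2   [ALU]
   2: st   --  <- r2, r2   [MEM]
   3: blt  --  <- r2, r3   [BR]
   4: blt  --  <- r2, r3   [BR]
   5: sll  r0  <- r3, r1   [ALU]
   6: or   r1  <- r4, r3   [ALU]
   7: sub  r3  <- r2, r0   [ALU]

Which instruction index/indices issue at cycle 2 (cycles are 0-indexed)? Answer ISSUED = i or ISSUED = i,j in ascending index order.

t=0 i0:sll.ALU ; RAW r3
t=1 i1,i2:add.ALU/st.MEM ; dual
t=2 i3:blt.BR ; no-port BR/BR
t=3 i4,i5:blt.BR/sll.ALU ; dual
t=4 i6,i7:or.ALU/sub.ALU ; dual

ISSUED = 3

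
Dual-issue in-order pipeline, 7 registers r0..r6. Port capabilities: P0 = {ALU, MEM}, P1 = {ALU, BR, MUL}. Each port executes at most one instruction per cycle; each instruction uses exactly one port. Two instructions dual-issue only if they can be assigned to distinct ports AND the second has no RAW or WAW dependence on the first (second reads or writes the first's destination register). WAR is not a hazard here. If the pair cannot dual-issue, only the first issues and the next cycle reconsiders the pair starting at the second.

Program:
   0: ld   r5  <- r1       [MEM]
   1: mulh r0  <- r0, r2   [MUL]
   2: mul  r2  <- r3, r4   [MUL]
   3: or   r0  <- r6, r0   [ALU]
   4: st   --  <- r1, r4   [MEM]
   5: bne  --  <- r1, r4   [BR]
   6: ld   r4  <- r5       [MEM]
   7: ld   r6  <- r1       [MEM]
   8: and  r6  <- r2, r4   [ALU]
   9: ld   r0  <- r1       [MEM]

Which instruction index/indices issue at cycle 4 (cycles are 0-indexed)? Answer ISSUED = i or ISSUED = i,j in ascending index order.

ISSUED = 7

t=0 i0&i1:ld/mulh ; 2-wide
t=1 i2&i3:mul/or ; 2-wide
t=2 i4&i5:st/bne ; 2-wide
t=3 i6:ld ; no-port MEM/MEM
t=4 i7:ld ; WAW r6
t=5 i8&i9:and/ld ; 2-wide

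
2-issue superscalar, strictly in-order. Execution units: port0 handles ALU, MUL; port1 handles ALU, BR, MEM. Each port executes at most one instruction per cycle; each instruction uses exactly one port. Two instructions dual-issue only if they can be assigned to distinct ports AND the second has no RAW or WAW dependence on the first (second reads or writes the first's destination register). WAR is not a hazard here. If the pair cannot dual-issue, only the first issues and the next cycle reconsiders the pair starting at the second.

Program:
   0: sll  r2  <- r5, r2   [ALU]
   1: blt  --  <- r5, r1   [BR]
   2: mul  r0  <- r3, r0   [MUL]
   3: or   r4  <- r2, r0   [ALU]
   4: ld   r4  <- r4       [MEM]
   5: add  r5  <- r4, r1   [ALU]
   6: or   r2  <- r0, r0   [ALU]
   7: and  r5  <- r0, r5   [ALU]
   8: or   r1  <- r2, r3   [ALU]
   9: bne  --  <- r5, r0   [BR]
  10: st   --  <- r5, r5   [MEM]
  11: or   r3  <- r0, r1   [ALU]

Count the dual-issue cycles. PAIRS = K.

[0] i0+i1  sll.ALU;blt.BR  -- dual
[1] i2  mul.MUL  -- RAW r0
[2] i3  or.ALU  -- RAW+WAW r4
[3] i4  ld.MEM  -- RAW r4
[4] i5+i6  add.ALU;or.ALU  -- dual
[5] i7+i8  and.ALU;or.ALU  -- dual
[6] i9  bne.BR  -- no-port BR/MEM
[7] i10+i11  st.MEM;or.ALU  -- dual

PAIRS = 4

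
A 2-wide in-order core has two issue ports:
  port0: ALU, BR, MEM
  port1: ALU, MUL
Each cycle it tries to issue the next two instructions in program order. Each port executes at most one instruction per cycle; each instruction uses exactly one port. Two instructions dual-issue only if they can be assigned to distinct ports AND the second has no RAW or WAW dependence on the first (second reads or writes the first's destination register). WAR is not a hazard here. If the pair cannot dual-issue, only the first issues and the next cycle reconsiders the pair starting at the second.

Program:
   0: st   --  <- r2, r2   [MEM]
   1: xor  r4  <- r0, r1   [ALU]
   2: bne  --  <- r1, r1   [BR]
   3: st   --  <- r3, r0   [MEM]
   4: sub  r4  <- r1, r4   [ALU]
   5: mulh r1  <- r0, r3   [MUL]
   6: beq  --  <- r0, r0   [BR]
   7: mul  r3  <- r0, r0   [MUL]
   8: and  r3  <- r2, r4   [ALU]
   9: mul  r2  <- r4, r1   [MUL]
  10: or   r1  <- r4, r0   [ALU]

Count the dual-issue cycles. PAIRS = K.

PAIRS = 4

c0: i0,i1 st.MEM xor.ALU  pair
c1: i2 bne.BR  no-port BR/MEM
c2: i3,i4 st.MEM sub.ALU  pair
c3: i5,i6 mulh.MUL beq.BR  pair
c4: i7 mul.MUL  WAW r3
c5: i8,i9 and.ALU mul.MUL  pair
c6: i10 or.ALU  tail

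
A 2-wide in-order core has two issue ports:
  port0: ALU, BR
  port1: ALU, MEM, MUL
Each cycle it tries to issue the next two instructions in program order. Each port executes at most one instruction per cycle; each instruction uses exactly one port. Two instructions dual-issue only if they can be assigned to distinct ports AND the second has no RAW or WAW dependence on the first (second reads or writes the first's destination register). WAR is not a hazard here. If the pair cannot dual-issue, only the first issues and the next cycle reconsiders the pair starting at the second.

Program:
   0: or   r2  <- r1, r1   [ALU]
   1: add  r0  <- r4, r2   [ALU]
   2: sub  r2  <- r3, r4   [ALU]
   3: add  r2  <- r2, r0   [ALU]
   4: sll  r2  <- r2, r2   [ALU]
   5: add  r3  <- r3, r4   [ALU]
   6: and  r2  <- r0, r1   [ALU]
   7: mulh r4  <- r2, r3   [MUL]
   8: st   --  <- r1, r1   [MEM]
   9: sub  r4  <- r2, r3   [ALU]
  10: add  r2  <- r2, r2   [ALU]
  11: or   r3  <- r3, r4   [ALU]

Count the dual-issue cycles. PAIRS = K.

0. or.ALU @i0  | RAW r2
1. add.ALU;sub.ALU @i1+i2  | pair
2. add.ALU @i3  | RAW+WAW r2
3. sll.ALU;add.ALU @i4+i5  | pair
4. and.ALU @i6  | RAW r2
5. mulh.MUL @i7  | no-port MUL/MEM
6. st.MEM;sub.ALU @i8+i9  | pair
7. add.ALU;or.ALU @i10+i11  | pair

PAIRS = 4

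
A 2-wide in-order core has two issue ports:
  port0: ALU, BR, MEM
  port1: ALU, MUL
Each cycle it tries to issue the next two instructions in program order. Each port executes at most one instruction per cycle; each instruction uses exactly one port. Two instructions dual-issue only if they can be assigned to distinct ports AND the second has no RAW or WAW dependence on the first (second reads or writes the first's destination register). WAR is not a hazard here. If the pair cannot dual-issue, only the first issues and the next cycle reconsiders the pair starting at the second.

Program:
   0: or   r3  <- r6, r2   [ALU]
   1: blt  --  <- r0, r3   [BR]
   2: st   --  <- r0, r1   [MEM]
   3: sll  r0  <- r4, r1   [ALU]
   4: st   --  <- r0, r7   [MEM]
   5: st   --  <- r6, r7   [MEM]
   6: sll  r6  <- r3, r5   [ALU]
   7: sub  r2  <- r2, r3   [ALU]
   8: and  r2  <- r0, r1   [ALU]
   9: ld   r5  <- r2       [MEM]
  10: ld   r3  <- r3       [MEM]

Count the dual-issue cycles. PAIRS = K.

PAIRS = 2

#0 head=0: or i0 RAW r3
#1 head=1: blt i1 no-port BR/MEM
#2 head=2: st;sll i2+i3 2-wide
#3 head=4: st i4 no-port MEM/MEM
#4 head=5: st;sll i5+i6 2-wide
#5 head=7: sub i7 WAW r2
#6 head=8: and i8 RAW r2
#7 head=9: ld i9 no-port MEM/MEM
#8 head=10: ld i10 tail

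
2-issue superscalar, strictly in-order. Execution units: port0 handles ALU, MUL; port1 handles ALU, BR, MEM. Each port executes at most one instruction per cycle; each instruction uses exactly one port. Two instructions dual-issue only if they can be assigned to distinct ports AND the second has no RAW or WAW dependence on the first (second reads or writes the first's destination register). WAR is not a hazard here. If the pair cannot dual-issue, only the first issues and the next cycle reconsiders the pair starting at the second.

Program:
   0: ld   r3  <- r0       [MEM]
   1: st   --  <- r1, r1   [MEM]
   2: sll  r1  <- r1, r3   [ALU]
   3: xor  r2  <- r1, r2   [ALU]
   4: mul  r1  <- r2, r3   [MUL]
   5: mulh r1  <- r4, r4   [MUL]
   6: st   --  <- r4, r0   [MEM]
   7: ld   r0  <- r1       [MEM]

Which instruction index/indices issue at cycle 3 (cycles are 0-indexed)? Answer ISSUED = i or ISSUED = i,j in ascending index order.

t=0 i0:ld ; no-port MEM/MEM
t=1 i1,i2:st/sll ; dual
t=2 i3:xor ; RAW r2
t=3 i4:mul ; no-port MUL/MUL
t=4 i5,i6:mulh/st ; dual
t=5 i7:ld ; tail

ISSUED = 4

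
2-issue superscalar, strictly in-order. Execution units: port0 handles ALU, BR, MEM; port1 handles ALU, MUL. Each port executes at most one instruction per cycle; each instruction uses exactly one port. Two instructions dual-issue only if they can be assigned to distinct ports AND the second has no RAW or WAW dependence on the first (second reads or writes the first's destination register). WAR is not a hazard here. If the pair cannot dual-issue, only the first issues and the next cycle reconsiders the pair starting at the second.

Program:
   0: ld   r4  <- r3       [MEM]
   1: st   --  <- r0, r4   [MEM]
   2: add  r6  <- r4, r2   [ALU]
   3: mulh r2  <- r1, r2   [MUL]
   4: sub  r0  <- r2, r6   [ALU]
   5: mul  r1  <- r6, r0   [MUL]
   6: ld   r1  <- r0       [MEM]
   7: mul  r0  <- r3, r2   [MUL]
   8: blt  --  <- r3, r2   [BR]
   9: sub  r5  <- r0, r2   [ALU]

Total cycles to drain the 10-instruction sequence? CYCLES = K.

CYCLES = 7

0. ld @i0  | no-port MEM/MEM
1. st+add @i1/i2  | dual
2. mulh @i3  | RAW r2
3. sub @i4  | RAW r0
4. mul @i5  | WAW r1
5. ld+mul @i6/i7  | dual
6. blt+sub @i8/i9  | dual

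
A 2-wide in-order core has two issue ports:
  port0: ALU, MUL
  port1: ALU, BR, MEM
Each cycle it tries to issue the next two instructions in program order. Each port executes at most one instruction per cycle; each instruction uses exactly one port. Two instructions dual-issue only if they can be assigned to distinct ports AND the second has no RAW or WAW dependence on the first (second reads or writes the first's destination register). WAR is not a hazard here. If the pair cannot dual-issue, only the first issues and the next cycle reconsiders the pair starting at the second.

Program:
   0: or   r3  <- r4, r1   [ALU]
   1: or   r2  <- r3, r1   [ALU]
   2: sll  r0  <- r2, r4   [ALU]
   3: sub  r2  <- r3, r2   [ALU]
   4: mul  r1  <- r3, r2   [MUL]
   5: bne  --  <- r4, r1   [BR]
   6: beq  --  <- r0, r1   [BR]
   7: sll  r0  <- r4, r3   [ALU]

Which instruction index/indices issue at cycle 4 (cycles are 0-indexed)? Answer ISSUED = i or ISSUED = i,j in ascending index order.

ISSUED = 5

0. or.ALU @i0  | RAW r3
1. or.ALU @i1  | RAW r2
2. sll.ALU/sub.ALU @i2&i3  | 2-wide
3. mul.MUL @i4  | RAW r1
4. bne.BR @i5  | no-port BR/BR
5. beq.BR/sll.ALU @i6&i7  | 2-wide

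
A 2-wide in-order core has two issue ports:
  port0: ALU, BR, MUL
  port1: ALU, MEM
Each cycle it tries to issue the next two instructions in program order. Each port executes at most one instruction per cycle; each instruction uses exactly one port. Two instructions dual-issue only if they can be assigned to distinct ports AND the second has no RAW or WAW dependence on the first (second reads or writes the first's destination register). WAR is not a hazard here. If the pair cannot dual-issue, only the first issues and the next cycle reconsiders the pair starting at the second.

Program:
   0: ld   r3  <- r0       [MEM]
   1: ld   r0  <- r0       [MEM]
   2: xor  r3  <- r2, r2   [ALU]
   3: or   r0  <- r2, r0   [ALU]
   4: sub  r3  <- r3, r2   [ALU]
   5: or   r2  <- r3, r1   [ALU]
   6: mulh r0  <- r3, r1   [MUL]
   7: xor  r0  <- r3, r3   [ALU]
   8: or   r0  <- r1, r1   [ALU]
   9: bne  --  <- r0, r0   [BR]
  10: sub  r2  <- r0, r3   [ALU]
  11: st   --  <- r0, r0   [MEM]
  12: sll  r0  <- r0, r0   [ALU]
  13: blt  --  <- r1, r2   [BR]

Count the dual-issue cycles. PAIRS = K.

PAIRS = 5

t=0 i0:ld.MEM ; no-port MEM/MEM
t=1 i1+i2:ld.MEM+xor.ALU ; dual
t=2 i3+i4:or.ALU+sub.ALU ; dual
t=3 i5+i6:or.ALU+mulh.MUL ; dual
t=4 i7:xor.ALU ; WAW r0
t=5 i8:or.ALU ; RAW r0
t=6 i9+i10:bne.BR+sub.ALU ; dual
t=7 i11+i12:st.MEM+sll.ALU ; dual
t=8 i13:blt.BR ; tail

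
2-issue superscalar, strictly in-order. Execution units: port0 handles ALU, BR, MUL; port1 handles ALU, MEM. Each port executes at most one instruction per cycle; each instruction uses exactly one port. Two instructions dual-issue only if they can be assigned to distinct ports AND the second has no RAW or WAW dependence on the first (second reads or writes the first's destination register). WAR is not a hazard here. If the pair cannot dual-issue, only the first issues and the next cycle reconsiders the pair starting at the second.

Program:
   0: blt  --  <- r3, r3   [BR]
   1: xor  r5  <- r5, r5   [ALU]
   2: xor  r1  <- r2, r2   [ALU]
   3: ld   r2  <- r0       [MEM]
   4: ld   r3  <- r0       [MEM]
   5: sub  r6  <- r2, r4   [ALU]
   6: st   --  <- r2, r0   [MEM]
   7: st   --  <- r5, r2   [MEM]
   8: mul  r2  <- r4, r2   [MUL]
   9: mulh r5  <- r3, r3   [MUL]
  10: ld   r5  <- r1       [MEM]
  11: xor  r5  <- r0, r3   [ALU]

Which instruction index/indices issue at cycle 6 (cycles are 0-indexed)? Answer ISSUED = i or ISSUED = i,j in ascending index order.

ISSUED = 10

#0 head=0: blt.BR+xor.ALU i0+i1 pair
#1 head=2: xor.ALU+ld.MEM i2+i3 pair
#2 head=4: ld.MEM+sub.ALU i4+i5 pair
#3 head=6: st.MEM i6 no-port MEM/MEM
#4 head=7: st.MEM+mul.MUL i7+i8 pair
#5 head=9: mulh.MUL i9 WAW r5
#6 head=10: ld.MEM i10 WAW r5
#7 head=11: xor.ALU i11 tail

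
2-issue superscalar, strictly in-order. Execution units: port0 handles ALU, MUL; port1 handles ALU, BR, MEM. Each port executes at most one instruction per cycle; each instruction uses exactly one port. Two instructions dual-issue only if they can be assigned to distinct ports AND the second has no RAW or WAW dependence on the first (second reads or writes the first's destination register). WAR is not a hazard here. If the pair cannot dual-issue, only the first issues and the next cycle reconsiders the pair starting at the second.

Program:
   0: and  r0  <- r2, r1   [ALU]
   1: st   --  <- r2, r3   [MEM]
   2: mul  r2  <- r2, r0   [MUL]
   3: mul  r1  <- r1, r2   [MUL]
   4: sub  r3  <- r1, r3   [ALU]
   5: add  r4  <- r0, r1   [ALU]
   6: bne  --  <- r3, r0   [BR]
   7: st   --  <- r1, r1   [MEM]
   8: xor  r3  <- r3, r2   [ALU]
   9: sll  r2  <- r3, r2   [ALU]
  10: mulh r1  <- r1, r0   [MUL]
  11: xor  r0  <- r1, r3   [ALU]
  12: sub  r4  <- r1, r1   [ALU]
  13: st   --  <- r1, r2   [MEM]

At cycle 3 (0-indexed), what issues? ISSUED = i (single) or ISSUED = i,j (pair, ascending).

  cy0 -> i0,i1 (and;st) pair
  cy1 -> i2 (mul) no-port MUL/MUL
  cy2 -> i3 (mul) RAW r1
  cy3 -> i4,i5 (sub;add) pair
  cy4 -> i6 (bne) no-port BR/MEM
  cy5 -> i7,i8 (st;xor) pair
  cy6 -> i9,i10 (sll;mulh) pair
  cy7 -> i11,i12 (xor;sub) pair
  cy8 -> i13 (st) tail

ISSUED = 4,5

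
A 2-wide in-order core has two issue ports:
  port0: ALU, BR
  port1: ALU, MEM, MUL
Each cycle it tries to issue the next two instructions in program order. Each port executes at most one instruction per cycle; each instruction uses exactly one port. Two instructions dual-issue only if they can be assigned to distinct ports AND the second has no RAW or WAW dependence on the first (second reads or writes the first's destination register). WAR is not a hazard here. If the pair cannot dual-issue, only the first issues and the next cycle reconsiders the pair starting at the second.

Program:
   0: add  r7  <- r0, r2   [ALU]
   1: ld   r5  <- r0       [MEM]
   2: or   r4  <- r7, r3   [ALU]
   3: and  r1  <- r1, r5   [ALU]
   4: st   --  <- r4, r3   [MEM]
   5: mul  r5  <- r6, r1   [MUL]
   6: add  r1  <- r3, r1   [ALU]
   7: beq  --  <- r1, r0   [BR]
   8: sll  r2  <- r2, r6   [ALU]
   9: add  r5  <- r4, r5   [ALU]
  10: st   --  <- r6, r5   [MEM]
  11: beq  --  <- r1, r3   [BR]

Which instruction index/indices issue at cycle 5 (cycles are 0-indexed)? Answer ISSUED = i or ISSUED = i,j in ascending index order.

ISSUED = 9

0. add.ALU/ld.MEM @i0+i1  | 2-wide
1. or.ALU/and.ALU @i2+i3  | 2-wide
2. st.MEM @i4  | no-port MEM/MUL
3. mul.MUL/add.ALU @i5+i6  | 2-wide
4. beq.BR/sll.ALU @i7+i8  | 2-wide
5. add.ALU @i9  | RAW r5
6. st.MEM/beq.BR @i10+i11  | 2-wide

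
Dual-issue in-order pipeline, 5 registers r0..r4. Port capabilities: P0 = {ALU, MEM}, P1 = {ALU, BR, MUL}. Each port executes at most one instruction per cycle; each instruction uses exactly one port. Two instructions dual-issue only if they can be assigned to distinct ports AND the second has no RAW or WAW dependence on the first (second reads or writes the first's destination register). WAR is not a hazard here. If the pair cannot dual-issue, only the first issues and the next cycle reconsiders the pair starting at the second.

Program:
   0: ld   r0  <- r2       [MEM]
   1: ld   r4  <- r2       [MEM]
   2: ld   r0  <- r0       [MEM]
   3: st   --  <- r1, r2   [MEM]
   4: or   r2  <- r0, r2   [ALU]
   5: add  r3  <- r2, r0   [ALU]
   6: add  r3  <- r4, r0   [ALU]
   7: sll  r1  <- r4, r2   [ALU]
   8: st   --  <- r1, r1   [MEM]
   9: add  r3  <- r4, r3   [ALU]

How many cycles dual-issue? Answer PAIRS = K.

PAIRS = 3

  cy0 -> i0 (ld) no-port MEM/MEM
  cy1 -> i1 (ld) no-port MEM/MEM
  cy2 -> i2 (ld) no-port MEM/MEM
  cy3 -> i3&i4 (st;or) pair
  cy4 -> i5 (add) WAW r3
  cy5 -> i6&i7 (add;sll) pair
  cy6 -> i8&i9 (st;add) pair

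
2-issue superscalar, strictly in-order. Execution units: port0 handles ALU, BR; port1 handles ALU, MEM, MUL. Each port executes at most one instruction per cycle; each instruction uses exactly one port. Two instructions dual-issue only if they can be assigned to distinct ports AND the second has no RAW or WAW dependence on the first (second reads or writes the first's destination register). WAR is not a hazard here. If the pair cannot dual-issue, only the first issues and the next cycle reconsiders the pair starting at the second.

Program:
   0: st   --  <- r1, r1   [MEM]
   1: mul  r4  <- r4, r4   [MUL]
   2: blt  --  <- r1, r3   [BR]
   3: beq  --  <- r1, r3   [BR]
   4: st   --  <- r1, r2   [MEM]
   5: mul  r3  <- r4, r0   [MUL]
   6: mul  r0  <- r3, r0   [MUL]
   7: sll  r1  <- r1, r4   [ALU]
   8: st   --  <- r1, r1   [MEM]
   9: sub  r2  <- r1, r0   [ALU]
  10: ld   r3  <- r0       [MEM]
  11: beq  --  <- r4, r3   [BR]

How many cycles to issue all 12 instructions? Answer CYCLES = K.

CYCLES = 8

0. st @i0  | no-port MEM/MUL
1. mul blt @i1,i2  | dual
2. beq st @i3,i4  | dual
3. mul @i5  | no-port MUL/MUL
4. mul sll @i6,i7  | dual
5. st sub @i8,i9  | dual
6. ld @i10  | RAW r3
7. beq @i11  | tail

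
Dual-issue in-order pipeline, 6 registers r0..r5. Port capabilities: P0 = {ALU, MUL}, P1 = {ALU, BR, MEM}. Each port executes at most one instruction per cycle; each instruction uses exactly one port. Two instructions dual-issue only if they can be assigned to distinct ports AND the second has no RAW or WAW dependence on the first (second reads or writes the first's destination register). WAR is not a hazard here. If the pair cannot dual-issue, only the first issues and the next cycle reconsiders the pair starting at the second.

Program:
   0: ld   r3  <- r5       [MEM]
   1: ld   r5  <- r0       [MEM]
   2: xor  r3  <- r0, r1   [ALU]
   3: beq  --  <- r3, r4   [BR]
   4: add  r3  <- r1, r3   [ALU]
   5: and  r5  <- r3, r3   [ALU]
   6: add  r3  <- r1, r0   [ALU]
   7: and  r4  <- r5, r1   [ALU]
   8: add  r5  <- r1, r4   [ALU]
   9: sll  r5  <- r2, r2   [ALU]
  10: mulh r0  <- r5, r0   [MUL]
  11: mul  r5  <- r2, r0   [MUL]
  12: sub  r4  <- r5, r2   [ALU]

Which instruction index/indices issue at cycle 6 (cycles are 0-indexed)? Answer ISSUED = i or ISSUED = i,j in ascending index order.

ISSUED = 9

t=0 i0:ld ; no-port MEM/MEM
t=1 i1,i2:ld xor ; 2-wide
t=2 i3,i4:beq add ; 2-wide
t=3 i5,i6:and add ; 2-wide
t=4 i7:and ; RAW r4
t=5 i8:add ; WAW r5
t=6 i9:sll ; RAW r5
t=7 i10:mulh ; no-port MUL/MUL
t=8 i11:mul ; RAW r5
t=9 i12:sub ; tail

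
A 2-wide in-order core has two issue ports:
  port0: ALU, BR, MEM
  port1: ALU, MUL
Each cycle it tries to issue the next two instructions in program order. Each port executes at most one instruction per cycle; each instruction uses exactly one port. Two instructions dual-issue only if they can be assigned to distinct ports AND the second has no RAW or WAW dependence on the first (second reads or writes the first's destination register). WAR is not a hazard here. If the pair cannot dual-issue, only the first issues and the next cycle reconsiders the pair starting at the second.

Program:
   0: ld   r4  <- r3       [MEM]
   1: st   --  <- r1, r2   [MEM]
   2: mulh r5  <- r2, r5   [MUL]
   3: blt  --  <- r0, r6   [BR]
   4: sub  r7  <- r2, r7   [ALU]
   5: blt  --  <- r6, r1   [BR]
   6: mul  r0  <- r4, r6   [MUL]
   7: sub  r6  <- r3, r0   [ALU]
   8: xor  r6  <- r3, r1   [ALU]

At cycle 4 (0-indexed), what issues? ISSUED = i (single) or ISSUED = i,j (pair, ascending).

ISSUED = 7

t=0 i0:ld ; no-port MEM/MEM
t=1 i1,i2:st;mulh ; dual
t=2 i3,i4:blt;sub ; dual
t=3 i5,i6:blt;mul ; dual
t=4 i7:sub ; WAW r6
t=5 i8:xor ; tail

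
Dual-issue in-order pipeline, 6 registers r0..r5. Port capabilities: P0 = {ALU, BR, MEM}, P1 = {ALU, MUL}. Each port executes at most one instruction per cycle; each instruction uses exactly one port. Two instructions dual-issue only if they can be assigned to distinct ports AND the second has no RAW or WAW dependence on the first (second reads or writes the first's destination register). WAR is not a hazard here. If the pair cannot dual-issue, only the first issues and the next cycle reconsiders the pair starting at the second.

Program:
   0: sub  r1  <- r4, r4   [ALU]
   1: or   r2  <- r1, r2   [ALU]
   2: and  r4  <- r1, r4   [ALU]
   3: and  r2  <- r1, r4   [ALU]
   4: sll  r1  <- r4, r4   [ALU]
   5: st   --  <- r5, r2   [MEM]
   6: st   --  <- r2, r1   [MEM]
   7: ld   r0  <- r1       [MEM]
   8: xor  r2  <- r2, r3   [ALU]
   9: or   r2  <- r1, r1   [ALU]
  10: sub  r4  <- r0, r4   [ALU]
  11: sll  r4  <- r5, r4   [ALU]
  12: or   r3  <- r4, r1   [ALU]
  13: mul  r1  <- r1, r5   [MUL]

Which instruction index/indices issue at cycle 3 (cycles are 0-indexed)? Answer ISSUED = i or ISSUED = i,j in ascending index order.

ISSUED = 5

[0] i0  sub.ALU  -- RAW r1
[1] i1/i2  or.ALU;and.ALU  -- pair
[2] i3/i4  and.ALU;sll.ALU  -- pair
[3] i5  st.MEM  -- no-port MEM/MEM
[4] i6  st.MEM  -- no-port MEM/MEM
[5] i7/i8  ld.MEM;xor.ALU  -- pair
[6] i9/i10  or.ALU;sub.ALU  -- pair
[7] i11  sll.ALU  -- RAW r4
[8] i12/i13  or.ALU;mul.MUL  -- pair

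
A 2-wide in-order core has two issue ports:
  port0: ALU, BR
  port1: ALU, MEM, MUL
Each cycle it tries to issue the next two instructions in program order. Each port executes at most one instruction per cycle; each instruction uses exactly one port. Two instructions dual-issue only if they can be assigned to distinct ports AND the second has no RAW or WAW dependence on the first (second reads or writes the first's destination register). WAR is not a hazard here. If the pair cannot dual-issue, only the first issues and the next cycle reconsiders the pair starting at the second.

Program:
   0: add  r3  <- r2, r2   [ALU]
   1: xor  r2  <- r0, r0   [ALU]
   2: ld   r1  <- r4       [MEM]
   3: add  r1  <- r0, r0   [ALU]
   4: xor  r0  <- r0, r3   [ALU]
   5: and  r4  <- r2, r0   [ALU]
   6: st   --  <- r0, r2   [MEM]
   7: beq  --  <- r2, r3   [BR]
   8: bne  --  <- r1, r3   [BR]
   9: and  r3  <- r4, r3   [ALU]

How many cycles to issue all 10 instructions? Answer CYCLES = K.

CYCLES = 6

t=0 i0/i1:add.ALU/xor.ALU ; 2-wide
t=1 i2:ld.MEM ; WAW r1
t=2 i3/i4:add.ALU/xor.ALU ; 2-wide
t=3 i5/i6:and.ALU/st.MEM ; 2-wide
t=4 i7:beq.BR ; no-port BR/BR
t=5 i8/i9:bne.BR/and.ALU ; 2-wide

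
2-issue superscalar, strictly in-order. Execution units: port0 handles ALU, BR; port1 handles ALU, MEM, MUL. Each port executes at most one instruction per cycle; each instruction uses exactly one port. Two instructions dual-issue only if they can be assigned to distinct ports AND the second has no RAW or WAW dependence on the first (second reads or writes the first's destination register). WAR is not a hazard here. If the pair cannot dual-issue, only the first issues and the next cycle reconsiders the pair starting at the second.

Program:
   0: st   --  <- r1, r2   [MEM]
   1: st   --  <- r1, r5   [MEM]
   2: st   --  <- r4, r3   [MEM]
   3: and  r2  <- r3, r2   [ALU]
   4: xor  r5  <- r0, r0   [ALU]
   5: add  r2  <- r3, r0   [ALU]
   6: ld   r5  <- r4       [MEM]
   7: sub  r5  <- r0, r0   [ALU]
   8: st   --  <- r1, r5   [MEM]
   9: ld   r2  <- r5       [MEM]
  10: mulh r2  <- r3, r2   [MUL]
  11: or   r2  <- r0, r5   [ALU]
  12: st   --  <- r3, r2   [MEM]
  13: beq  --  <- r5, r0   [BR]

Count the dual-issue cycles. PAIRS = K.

PAIRS = 3

  cy0 -> i0 (st.MEM) no-port MEM/MEM
  cy1 -> i1 (st.MEM) no-port MEM/MEM
  cy2 -> i2,i3 (st.MEM+and.ALU) 2-wide
  cy3 -> i4,i5 (xor.ALU+add.ALU) 2-wide
  cy4 -> i6 (ld.MEM) WAW r5
  cy5 -> i7 (sub.ALU) RAW r5
  cy6 -> i8 (st.MEM) no-port MEM/MEM
  cy7 -> i9 (ld.MEM) no-port MEM/MUL
  cy8 -> i10 (mulh.MUL) WAW r2
  cy9 -> i11 (or.ALU) RAW r2
  cy10 -> i12,i13 (st.MEM+beq.BR) 2-wide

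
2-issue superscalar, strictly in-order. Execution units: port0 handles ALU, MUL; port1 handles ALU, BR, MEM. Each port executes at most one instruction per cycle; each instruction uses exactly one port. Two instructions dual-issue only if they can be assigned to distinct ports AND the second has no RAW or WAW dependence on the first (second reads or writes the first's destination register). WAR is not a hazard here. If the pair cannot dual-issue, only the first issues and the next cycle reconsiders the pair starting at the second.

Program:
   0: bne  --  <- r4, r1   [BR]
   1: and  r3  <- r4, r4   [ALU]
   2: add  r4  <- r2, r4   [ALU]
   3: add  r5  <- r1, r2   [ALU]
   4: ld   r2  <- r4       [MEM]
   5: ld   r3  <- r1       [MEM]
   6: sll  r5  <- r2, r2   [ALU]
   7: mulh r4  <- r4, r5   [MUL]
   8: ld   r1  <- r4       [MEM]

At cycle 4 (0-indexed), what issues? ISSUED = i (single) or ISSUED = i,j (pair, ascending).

ISSUED = 7

c0: i0+i1 bne+and  2-wide
c1: i2+i3 add+add  2-wide
c2: i4 ld  no-port MEM/MEM
c3: i5+i6 ld+sll  2-wide
c4: i7 mulh  RAW r4
c5: i8 ld  tail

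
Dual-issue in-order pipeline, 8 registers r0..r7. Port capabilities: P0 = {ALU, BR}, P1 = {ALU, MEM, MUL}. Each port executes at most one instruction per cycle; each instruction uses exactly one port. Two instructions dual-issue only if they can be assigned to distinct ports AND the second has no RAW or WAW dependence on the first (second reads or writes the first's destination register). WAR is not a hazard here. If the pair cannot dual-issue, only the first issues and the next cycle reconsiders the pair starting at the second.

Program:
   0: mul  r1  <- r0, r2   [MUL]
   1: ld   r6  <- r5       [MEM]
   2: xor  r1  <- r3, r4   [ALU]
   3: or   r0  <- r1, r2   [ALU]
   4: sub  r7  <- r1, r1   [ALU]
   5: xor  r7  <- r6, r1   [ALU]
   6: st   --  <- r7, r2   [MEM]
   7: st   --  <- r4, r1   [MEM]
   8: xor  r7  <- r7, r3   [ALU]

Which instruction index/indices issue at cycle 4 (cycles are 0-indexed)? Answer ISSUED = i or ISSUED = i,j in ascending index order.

ISSUED = 6

[0] i0  mul  -- no-port MUL/MEM
[1] i1+i2  ld/xor  -- 2-wide
[2] i3+i4  or/sub  -- 2-wide
[3] i5  xor  -- RAW r7
[4] i6  st  -- no-port MEM/MEM
[5] i7+i8  st/xor  -- 2-wide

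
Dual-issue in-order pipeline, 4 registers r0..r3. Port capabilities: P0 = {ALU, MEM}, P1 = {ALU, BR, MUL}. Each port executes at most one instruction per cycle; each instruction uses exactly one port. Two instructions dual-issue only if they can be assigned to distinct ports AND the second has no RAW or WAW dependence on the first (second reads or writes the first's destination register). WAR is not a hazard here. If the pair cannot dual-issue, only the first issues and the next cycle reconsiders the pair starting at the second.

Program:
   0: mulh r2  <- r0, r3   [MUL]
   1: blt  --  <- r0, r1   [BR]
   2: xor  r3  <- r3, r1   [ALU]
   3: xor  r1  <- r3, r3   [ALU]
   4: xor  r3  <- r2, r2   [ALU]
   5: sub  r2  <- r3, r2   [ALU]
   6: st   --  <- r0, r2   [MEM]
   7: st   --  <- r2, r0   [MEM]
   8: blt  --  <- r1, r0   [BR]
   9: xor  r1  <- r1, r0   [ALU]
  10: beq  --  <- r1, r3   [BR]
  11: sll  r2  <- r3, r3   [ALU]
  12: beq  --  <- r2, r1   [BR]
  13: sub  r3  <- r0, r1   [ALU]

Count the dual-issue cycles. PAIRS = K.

#0 head=0: mulh.MUL i0 no-port MUL/BR
#1 head=1: blt.BR xor.ALU i1,i2 2-wide
#2 head=3: xor.ALU xor.ALU i3,i4 2-wide
#3 head=5: sub.ALU i5 RAW r2
#4 head=6: st.MEM i6 no-port MEM/MEM
#5 head=7: st.MEM blt.BR i7,i8 2-wide
#6 head=9: xor.ALU i9 RAW r1
#7 head=10: beq.BR sll.ALU i10,i11 2-wide
#8 head=12: beq.BR sub.ALU i12,i13 2-wide

PAIRS = 5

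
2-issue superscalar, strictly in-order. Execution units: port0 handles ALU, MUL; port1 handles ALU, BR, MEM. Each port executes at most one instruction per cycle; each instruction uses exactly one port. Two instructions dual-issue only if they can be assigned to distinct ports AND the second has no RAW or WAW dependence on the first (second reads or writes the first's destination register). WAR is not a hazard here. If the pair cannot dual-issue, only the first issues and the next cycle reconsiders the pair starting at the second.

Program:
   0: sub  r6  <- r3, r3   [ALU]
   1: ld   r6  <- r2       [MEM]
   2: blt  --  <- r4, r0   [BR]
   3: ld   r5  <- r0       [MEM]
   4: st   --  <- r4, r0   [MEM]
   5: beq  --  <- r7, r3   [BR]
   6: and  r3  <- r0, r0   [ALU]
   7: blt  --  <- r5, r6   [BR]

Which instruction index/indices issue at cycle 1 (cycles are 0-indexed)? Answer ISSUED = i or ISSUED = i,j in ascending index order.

ISSUED = 1

[0] i0  sub.ALU  -- WAW r6
[1] i1  ld.MEM  -- no-port MEM/BR
[2] i2  blt.BR  -- no-port BR/MEM
[3] i3  ld.MEM  -- no-port MEM/MEM
[4] i4  st.MEM  -- no-port MEM/BR
[5] i5&i6  beq.BR;and.ALU  -- 2-wide
[6] i7  blt.BR  -- tail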